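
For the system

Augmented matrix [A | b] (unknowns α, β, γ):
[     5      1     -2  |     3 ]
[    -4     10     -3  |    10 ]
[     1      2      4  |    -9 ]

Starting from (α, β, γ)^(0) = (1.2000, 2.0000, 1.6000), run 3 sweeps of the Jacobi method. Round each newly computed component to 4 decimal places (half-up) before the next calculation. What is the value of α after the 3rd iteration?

-0.8302

Iteration 1:
  α = (3 - (1)·2.0000 - (-2)·1.6000) / (5) = 0.8400
  β = (10 - (-4)·1.2000 - (-3)·1.6000) / (10) = 1.9600
  γ = (-9 - (1)·1.2000 - (2)·2.0000) / (4) = -3.5500
Iteration 2:
  α = (3 - (1)·1.9600 - (-2)·-3.5500) / (5) = -1.2120
  β = (10 - (-4)·0.8400 - (-3)·-3.5500) / (10) = 0.2710
  γ = (-9 - (1)·0.8400 - (2)·1.9600) / (4) = -3.4400
Iteration 3:
  α = (3 - (1)·0.2710 - (-2)·-3.4400) / (5) = -0.8302
  β = (10 - (-4)·-1.2120 - (-3)·-3.4400) / (10) = -0.5168
  γ = (-9 - (1)·-1.2120 - (2)·0.2710) / (4) = -2.0825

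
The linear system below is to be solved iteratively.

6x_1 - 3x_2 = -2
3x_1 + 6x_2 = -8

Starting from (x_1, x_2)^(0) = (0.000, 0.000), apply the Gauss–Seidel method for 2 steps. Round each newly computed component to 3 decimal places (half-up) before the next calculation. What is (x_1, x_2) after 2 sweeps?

(-0.917, -0.875)

Iteration 1:
  x_1 = (-2 - (-3)·0.000) / (6) = -0.333
  x_2 = (-8 - (3)·-0.333) / (6) = -1.167
Iteration 2:
  x_1 = (-2 - (-3)·-1.167) / (6) = -0.917
  x_2 = (-8 - (3)·-0.917) / (6) = -0.875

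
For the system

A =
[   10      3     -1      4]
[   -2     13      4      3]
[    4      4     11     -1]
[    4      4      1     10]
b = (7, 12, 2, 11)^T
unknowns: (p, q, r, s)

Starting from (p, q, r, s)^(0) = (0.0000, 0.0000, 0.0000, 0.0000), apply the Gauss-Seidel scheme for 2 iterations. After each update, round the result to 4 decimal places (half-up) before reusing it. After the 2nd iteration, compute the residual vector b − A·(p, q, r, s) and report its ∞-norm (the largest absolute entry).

1.6391

Iteration 1:
  p = (7 - (3)·0.0000 - (-1)·0.0000 - (4)·0.0000) / (10) = 0.7000
  q = (12 - (-2)·0.7000 - (4)·0.0000 - (3)·0.0000) / (13) = 1.0308
  r = (2 - (4)·0.7000 - (4)·1.0308 - (-1)·0.0000) / (11) = -0.4476
  s = (11 - (4)·0.7000 - (4)·1.0308 - (1)·-0.4476) / (10) = 0.4524
Iteration 2:
  p = (7 - (3)·1.0308 - (-1)·-0.4476 - (4)·0.4524) / (10) = 0.1650
  q = (12 - (-2)·0.1650 - (4)·-0.4476 - (3)·0.4524) / (13) = 0.9818
  r = (2 - (4)·0.1650 - (4)·0.9818 - (-1)·0.4524) / (11) = -0.1941
  s = (11 - (4)·0.1650 - (4)·0.9818 - (1)·-0.1941) / (10) = 0.6607
Residual b − A·x = (-0.4323, -1.6391, 0.2086, -0.0001); ∞-norm = 1.6391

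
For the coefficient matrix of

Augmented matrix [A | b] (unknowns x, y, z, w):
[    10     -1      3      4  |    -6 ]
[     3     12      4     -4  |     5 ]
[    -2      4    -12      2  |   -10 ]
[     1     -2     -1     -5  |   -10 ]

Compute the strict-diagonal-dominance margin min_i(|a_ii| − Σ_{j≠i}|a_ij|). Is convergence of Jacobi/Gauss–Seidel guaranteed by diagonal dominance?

1

row 1: |10| − (1+3+4) = 2
row 2: |12| − (3+4+4) = 1
row 3: |-12| − (2+4+2) = 4
row 4: |-5| − (1+2+1) = 1
minimum over rows = 1 → strictly diagonally dominant (convergence guaranteed)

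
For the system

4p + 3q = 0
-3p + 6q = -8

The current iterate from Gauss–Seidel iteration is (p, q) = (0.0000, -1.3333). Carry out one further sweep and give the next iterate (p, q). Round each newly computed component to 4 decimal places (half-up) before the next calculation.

One sweep:
  p = (0 - (3)·-1.3333) / (4) = 1.0000
  q = (-8 - (-3)·1.0000) / (6) = -0.8333

(1.0000, -0.8333)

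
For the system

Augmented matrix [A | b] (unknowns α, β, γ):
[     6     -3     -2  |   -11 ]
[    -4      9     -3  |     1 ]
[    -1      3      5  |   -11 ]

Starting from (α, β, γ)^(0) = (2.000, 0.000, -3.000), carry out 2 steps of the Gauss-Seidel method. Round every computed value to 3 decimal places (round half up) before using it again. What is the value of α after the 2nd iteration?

Iteration 1:
  α = (-11 - (-3)·0.000 - (-2)·-3.000) / (6) = -2.833
  β = (1 - (-4)·-2.833 - (-3)·-3.000) / (9) = -2.148
  γ = (-11 - (-1)·-2.833 - (3)·-2.148) / (5) = -1.478
Iteration 2:
  α = (-11 - (-3)·-2.148 - (-2)·-1.478) / (6) = -3.400
  β = (1 - (-4)·-3.400 - (-3)·-1.478) / (9) = -1.893
  γ = (-11 - (-1)·-3.400 - (3)·-1.893) / (5) = -1.744

-3.400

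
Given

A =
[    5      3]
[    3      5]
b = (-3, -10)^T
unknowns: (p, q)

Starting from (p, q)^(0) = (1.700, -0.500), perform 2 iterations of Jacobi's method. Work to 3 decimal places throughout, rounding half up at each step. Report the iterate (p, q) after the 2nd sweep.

(1.212, -1.820)

Iteration 1:
  p = (-3 - (3)·-0.500) / (5) = -0.300
  q = (-10 - (3)·1.700) / (5) = -3.020
Iteration 2:
  p = (-3 - (3)·-3.020) / (5) = 1.212
  q = (-10 - (3)·-0.300) / (5) = -1.820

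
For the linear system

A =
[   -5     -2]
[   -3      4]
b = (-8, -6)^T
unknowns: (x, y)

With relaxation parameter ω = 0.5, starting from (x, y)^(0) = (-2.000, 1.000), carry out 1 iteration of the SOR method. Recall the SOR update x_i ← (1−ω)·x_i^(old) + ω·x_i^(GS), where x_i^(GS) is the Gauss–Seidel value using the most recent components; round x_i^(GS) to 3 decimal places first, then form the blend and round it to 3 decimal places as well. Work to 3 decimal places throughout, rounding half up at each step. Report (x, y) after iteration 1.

(-0.400, -0.400)

Iteration 1:
  x: GS value = (-8 - (-2)·1.000) / (-5) = 1.200;  x ← (1−ω)·-2.000 + ω·1.200 = -0.400
  y: GS value = (-6 - (-3)·-0.400) / (4) = -1.800;  y ← (1−ω)·1.000 + ω·-1.800 = -0.400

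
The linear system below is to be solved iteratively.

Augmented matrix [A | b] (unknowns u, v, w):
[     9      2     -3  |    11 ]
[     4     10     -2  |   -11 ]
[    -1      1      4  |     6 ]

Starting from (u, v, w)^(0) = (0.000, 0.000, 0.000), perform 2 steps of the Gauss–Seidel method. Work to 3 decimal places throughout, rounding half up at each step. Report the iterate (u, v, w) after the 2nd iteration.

(2.310, -1.583, 2.473)

Iteration 1:
  u = (11 - (2)·0.000 - (-3)·0.000) / (9) = 1.222
  v = (-11 - (4)·1.222 - (-2)·0.000) / (10) = -1.589
  w = (6 - (-1)·1.222 - (1)·-1.589) / (4) = 2.203
Iteration 2:
  u = (11 - (2)·-1.589 - (-3)·2.203) / (9) = 2.310
  v = (-11 - (4)·2.310 - (-2)·2.203) / (10) = -1.583
  w = (6 - (-1)·2.310 - (1)·-1.583) / (4) = 2.473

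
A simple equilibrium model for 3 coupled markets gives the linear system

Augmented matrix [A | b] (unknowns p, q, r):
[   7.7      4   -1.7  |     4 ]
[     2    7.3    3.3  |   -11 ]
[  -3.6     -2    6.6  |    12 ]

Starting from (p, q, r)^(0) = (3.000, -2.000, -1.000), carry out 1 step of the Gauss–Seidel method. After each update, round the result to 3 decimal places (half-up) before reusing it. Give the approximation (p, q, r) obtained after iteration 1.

Iteration 1:
  p = (4 - (4)·-2.000 - (-1.7)·-1.000) / (7.7) = 1.338
  q = (-11 - (2)·1.338 - (3.3)·-1.000) / (7.3) = -1.421
  r = (12 - (-3.6)·1.338 - (-2)·-1.421) / (6.6) = 2.117

(1.338, -1.421, 2.117)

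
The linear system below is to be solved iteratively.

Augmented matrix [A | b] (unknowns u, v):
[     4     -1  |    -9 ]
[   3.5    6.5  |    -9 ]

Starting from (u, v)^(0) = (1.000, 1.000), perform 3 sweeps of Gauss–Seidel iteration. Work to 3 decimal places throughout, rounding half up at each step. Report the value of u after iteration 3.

-2.283

Iteration 1:
  u = (-9 - (-1)·1.000) / (4) = -2.000
  v = (-9 - (3.5)·-2.000) / (6.5) = -0.308
Iteration 2:
  u = (-9 - (-1)·-0.308) / (4) = -2.327
  v = (-9 - (3.5)·-2.327) / (6.5) = -0.132
Iteration 3:
  u = (-9 - (-1)·-0.132) / (4) = -2.283
  v = (-9 - (3.5)·-2.283) / (6.5) = -0.155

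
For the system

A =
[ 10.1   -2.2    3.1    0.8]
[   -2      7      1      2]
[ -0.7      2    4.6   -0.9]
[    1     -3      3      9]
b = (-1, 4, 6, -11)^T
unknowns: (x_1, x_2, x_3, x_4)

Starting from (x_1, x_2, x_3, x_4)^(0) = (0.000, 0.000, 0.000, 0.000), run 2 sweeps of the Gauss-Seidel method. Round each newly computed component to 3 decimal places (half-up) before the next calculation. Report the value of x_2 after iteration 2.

0.760

Iteration 1:
  x_1 = (-1 - (-2.2)·0.000 - (3.1)·0.000 - (0.8)·0.000) / (10.1) = -0.099
  x_2 = (4 - (-2)·-0.099 - (1)·0.000 - (2)·0.000) / (7) = 0.543
  x_3 = (6 - (-0.7)·-0.099 - (2)·0.543 - (-0.9)·0.000) / (4.6) = 1.053
  x_4 = (-11 - (1)·-0.099 - (-3)·0.543 - (3)·1.053) / (9) = -1.381
Iteration 2:
  x_1 = (-1 - (-2.2)·0.543 - (3.1)·1.053 - (0.8)·-1.381) / (10.1) = -0.195
  x_2 = (4 - (-2)·-0.195 - (1)·1.053 - (2)·-1.381) / (7) = 0.760
  x_3 = (6 - (-0.7)·-0.195 - (2)·0.760 - (-0.9)·-1.381) / (4.6) = 0.674
  x_4 = (-11 - (1)·-0.195 - (-3)·0.760 - (3)·0.674) / (9) = -1.172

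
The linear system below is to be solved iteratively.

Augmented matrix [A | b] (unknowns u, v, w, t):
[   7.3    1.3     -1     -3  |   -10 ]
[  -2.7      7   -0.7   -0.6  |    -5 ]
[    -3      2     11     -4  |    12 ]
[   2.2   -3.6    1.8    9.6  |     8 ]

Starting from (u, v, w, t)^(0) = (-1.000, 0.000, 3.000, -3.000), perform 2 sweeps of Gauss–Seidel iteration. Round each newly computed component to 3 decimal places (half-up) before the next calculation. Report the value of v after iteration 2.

Iteration 1:
  u = (-10 - (1.3)·0.000 - (-1)·3.000 - (-3)·-3.000) / (7.3) = -2.192
  v = (-5 - (-2.7)·-2.192 - (-0.7)·3.000 - (-0.6)·-3.000) / (7) = -1.517
  w = (12 - (-3)·-2.192 - (2)·-1.517 - (-4)·-3.000) / (11) = -0.322
  t = (8 - (2.2)·-2.192 - (-3.6)·-1.517 - (1.8)·-0.322) / (9.6) = 0.827
Iteration 2:
  u = (-10 - (1.3)·-1.517 - (-1)·-0.322 - (-3)·0.827) / (7.3) = -0.804
  v = (-5 - (-2.7)·-0.804 - (-0.7)·-0.322 - (-0.6)·0.827) / (7) = -0.986
  w = (12 - (-3)·-0.804 - (2)·-0.986 - (-4)·0.827) / (11) = 1.352
  t = (8 - (2.2)·-0.804 - (-3.6)·-0.986 - (1.8)·1.352) / (9.6) = 0.394

-0.986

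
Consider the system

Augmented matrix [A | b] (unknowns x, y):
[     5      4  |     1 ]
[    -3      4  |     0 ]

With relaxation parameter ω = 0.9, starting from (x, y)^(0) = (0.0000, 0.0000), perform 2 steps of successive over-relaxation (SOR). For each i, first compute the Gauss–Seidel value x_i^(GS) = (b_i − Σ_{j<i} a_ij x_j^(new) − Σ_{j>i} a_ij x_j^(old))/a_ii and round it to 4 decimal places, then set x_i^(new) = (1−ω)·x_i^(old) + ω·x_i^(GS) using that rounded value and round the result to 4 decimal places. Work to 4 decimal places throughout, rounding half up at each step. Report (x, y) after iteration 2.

Iteration 1:
  x: GS value = (1 - (4)·0.0000) / (5) = 0.2000;  x ← (1−ω)·0.0000 + ω·0.2000 = 0.1800
  y: GS value = (0 - (-3)·0.1800) / (4) = 0.1350;  y ← (1−ω)·0.0000 + ω·0.1350 = 0.1215
Iteration 2:
  x: GS value = (1 - (4)·0.1215) / (5) = 0.1028;  x ← (1−ω)·0.1800 + ω·0.1028 = 0.1105
  y: GS value = (0 - (-3)·0.1105) / (4) = 0.0829;  y ← (1−ω)·0.1215 + ω·0.0829 = 0.0868

(0.1105, 0.0868)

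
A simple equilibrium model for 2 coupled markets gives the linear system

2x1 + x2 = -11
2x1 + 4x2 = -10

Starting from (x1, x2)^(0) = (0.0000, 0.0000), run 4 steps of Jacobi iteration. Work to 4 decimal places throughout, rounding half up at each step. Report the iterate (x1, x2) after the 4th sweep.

(-5.3125, 0.3125)

Iteration 1:
  x1 = (-11 - (1)·0.0000) / (2) = -5.5000
  x2 = (-10 - (2)·0.0000) / (4) = -2.5000
Iteration 2:
  x1 = (-11 - (1)·-2.5000) / (2) = -4.2500
  x2 = (-10 - (2)·-5.5000) / (4) = 0.2500
Iteration 3:
  x1 = (-11 - (1)·0.2500) / (2) = -5.6250
  x2 = (-10 - (2)·-4.2500) / (4) = -0.3750
Iteration 4:
  x1 = (-11 - (1)·-0.3750) / (2) = -5.3125
  x2 = (-10 - (2)·-5.6250) / (4) = 0.3125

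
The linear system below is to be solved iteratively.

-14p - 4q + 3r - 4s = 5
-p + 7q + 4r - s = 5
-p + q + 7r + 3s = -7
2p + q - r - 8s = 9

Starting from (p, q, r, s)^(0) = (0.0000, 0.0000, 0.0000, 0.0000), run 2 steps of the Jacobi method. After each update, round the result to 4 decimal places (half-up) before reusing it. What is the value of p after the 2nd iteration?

-0.4541

Iteration 1:
  p = (5 - (-4)·0.0000 - (3)·0.0000 - (-4)·0.0000) / (-14) = -0.3571
  q = (5 - (-1)·0.0000 - (4)·0.0000 - (-1)·0.0000) / (7) = 0.7143
  r = (-7 - (-1)·0.0000 - (1)·0.0000 - (3)·0.0000) / (7) = -1.0000
  s = (9 - (2)·0.0000 - (1)·0.0000 - (-1)·0.0000) / (-8) = -1.1250
Iteration 2:
  p = (5 - (-4)·0.7143 - (3)·-1.0000 - (-4)·-1.1250) / (-14) = -0.4541
  q = (5 - (-1)·-0.3571 - (4)·-1.0000 - (-1)·-1.1250) / (7) = 1.0740
  r = (-7 - (-1)·-0.3571 - (1)·0.7143 - (3)·-1.1250) / (7) = -0.6709
  s = (9 - (2)·-0.3571 - (1)·0.7143 - (-1)·-1.0000) / (-8) = -1.0000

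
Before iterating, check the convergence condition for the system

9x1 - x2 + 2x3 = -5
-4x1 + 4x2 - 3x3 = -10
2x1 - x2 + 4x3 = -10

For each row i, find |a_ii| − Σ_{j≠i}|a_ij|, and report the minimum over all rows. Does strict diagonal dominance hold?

row 1: |9| − (1+2) = 6
row 2: |4| − (4+3) = -3
row 3: |4| − (2+1) = 1
minimum over rows = -3 → not strictly diagonally dominant

-3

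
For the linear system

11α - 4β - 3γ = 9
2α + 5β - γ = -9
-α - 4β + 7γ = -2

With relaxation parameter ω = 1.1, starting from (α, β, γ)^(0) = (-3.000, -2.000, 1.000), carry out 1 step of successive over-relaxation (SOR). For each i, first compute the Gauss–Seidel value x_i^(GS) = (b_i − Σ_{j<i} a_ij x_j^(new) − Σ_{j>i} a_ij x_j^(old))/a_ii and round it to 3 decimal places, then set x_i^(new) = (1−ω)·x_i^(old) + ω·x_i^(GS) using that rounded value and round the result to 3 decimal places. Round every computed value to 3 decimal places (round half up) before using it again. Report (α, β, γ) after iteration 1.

(0.700, -1.868, -1.478)

Iteration 1:
  α: GS value = (9 - (-4)·-2.000 - (-3)·1.000) / (11) = 0.364;  α ← (1−ω)·-3.000 + ω·0.364 = 0.700
  β: GS value = (-9 - (2)·0.700 - (-1)·1.000) / (5) = -1.880;  β ← (1−ω)·-2.000 + ω·-1.880 = -1.868
  γ: GS value = (-2 - (-1)·0.700 - (-4)·-1.868) / (7) = -1.253;  γ ← (1−ω)·1.000 + ω·-1.253 = -1.478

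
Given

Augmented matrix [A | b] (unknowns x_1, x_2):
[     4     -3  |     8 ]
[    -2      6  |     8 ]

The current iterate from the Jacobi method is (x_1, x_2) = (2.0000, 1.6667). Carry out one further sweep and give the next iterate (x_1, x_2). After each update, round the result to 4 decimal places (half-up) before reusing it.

One sweep:
  x_1 = (8 - (-3)·1.6667) / (4) = 3.2500
  x_2 = (8 - (-2)·2.0000) / (6) = 2.0000

(3.2500, 2.0000)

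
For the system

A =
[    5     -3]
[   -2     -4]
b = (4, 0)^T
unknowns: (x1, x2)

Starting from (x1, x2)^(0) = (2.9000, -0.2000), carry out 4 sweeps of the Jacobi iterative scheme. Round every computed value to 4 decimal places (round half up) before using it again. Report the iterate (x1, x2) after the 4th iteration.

(0.8210, -0.2980)

Iteration 1:
  x1 = (4 - (-3)·-0.2000) / (5) = 0.6800
  x2 = (0 - (-2)·2.9000) / (-4) = -1.4500
Iteration 2:
  x1 = (4 - (-3)·-1.4500) / (5) = -0.0700
  x2 = (0 - (-2)·0.6800) / (-4) = -0.3400
Iteration 3:
  x1 = (4 - (-3)·-0.3400) / (5) = 0.5960
  x2 = (0 - (-2)·-0.0700) / (-4) = 0.0350
Iteration 4:
  x1 = (4 - (-3)·0.0350) / (5) = 0.8210
  x2 = (0 - (-2)·0.5960) / (-4) = -0.2980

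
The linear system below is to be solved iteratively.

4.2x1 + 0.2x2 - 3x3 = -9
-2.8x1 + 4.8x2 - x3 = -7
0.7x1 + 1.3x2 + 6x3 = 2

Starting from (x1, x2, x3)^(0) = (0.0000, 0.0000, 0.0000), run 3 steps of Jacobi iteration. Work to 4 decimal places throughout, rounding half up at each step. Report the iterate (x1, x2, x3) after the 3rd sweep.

(-1.3748, -2.3416, 1.1192)

Iteration 1:
  x1 = (-9 - (0.2)·0.0000 - (-3)·0.0000) / (4.2) = -2.1429
  x2 = (-7 - (-2.8)·0.0000 - (-1)·0.0000) / (4.8) = -1.4583
  x3 = (2 - (0.7)·0.0000 - (1.3)·0.0000) / (6) = 0.3333
Iteration 2:
  x1 = (-9 - (0.2)·-1.4583 - (-3)·0.3333) / (4.2) = -1.8353
  x2 = (-7 - (-2.8)·-2.1429 - (-1)·0.3333) / (4.8) = -2.6389
  x3 = (2 - (0.7)·-2.1429 - (1.3)·-1.4583) / (6) = 0.8993
Iteration 3:
  x1 = (-9 - (0.2)·-2.6389 - (-3)·0.8993) / (4.2) = -1.3748
  x2 = (-7 - (-2.8)·-1.8353 - (-1)·0.8993) / (4.8) = -2.3416
  x3 = (2 - (0.7)·-1.8353 - (1.3)·-2.6389) / (6) = 1.1192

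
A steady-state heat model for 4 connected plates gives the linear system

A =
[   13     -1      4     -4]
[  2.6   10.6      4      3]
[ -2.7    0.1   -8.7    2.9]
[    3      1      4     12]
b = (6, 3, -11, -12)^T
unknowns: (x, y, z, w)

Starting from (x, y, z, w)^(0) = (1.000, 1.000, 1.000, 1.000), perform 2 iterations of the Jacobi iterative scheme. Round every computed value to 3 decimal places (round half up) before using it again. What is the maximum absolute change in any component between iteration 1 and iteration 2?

Iteration 1:
  x = (6 - (-1)·1.000 - (4)·1.000 - (-4)·1.000) / (13) = 0.538
  y = (3 - (2.6)·1.000 - (4)·1.000 - (3)·1.000) / (10.6) = -0.623
  z = (-11 - (-2.7)·1.000 - (0.1)·1.000 - (2.9)·1.000) / (-8.7) = 1.299
  w = (-12 - (3)·1.000 - (1)·1.000 - (4)·1.000) / (12) = -1.667
Iteration 2:
  x = (6 - (-1)·-0.623 - (4)·1.299 - (-4)·-1.667) / (13) = -0.499
  y = (3 - (2.6)·0.538 - (4)·1.299 - (3)·-1.667) / (10.6) = 0.133
  z = (-11 - (-2.7)·0.538 - (0.1)·-0.623 - (2.9)·-1.667) / (-8.7) = 0.535
  w = (-12 - (3)·0.538 - (1)·-0.623 - (4)·1.299) / (12) = -1.516
Change: (-1.037, 0.756, -0.764, 0.151) → max |·| = 1.037

1.037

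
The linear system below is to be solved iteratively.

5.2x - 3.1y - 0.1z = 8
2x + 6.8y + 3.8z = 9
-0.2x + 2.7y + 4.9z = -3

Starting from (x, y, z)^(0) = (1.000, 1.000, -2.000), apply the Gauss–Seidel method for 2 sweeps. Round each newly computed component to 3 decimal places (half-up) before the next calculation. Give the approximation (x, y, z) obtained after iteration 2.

(2.597, 1.416, -1.286)

Iteration 1:
  x = (8 - (-3.1)·1.000 - (-0.1)·-2.000) / (5.2) = 2.096
  y = (9 - (2)·2.096 - (3.8)·-2.000) / (6.8) = 1.825
  z = (-3 - (-0.2)·2.096 - (2.7)·1.825) / (4.9) = -1.532
Iteration 2:
  x = (8 - (-3.1)·1.825 - (-0.1)·-1.532) / (5.2) = 2.597
  y = (9 - (2)·2.597 - (3.8)·-1.532) / (6.8) = 1.416
  z = (-3 - (-0.2)·2.597 - (2.7)·1.416) / (4.9) = -1.286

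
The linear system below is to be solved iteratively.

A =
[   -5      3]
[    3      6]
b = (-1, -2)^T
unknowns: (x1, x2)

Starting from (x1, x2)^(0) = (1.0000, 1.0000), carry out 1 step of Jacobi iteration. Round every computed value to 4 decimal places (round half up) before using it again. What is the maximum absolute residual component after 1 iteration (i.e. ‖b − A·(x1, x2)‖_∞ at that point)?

5.4999

Iteration 1:
  x1 = (-1 - (3)·1.0000) / (-5) = 0.8000
  x2 = (-2 - (3)·1.0000) / (6) = -0.8333
Residual b − A·x = (5.4999, 0.5998); ∞-norm = 5.4999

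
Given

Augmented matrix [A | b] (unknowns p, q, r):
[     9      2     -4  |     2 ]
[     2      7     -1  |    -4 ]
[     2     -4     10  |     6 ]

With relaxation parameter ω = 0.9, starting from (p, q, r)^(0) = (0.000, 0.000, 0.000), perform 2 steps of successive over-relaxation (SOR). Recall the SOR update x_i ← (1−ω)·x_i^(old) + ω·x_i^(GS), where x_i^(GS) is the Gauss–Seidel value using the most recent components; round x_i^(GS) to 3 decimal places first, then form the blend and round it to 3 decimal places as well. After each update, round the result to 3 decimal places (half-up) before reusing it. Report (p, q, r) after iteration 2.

(0.454, -0.649, 0.255)

Iteration 1:
  p: GS value = (2 - (2)·0.000 - (-4)·0.000) / (9) = 0.222;  p ← (1−ω)·0.000 + ω·0.222 = 0.200
  q: GS value = (-4 - (2)·0.200 - (-1)·0.000) / (7) = -0.629;  q ← (1−ω)·0.000 + ω·-0.629 = -0.566
  r: GS value = (6 - (2)·0.200 - (-4)·-0.566) / (10) = 0.334;  r ← (1−ω)·0.000 + ω·0.334 = 0.301
Iteration 2:
  p: GS value = (2 - (2)·-0.566 - (-4)·0.301) / (9) = 0.482;  p ← (1−ω)·0.200 + ω·0.482 = 0.454
  q: GS value = (-4 - (2)·0.454 - (-1)·0.301) / (7) = -0.658;  q ← (1−ω)·-0.566 + ω·-0.658 = -0.649
  r: GS value = (6 - (2)·0.454 - (-4)·-0.649) / (10) = 0.250;  r ← (1−ω)·0.301 + ω·0.250 = 0.255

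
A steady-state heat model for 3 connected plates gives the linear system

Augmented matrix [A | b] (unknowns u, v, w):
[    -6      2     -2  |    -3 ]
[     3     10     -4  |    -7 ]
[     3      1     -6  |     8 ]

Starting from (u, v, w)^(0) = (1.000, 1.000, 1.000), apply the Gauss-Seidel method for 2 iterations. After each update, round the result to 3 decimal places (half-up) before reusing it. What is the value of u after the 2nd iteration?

0.736

Iteration 1:
  u = (-3 - (2)·1.000 - (-2)·1.000) / (-6) = 0.500
  v = (-7 - (3)·0.500 - (-4)·1.000) / (10) = -0.450
  w = (8 - (3)·0.500 - (1)·-0.450) / (-6) = -1.158
Iteration 2:
  u = (-3 - (2)·-0.450 - (-2)·-1.158) / (-6) = 0.736
  v = (-7 - (3)·0.736 - (-4)·-1.158) / (10) = -1.384
  w = (8 - (3)·0.736 - (1)·-1.384) / (-6) = -1.196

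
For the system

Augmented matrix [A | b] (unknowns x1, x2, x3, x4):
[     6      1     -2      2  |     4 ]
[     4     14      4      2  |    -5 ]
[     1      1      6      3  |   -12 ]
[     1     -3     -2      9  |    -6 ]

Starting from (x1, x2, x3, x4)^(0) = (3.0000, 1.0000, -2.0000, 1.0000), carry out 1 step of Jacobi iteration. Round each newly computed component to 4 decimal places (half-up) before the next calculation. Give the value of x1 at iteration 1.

Iteration 1:
  x1 = (4 - (1)·1.0000 - (-2)·-2.0000 - (2)·1.0000) / (6) = -0.5000
  x2 = (-5 - (4)·3.0000 - (4)·-2.0000 - (2)·1.0000) / (14) = -0.7857
  x3 = (-12 - (1)·3.0000 - (1)·1.0000 - (3)·1.0000) / (6) = -3.1667
  x4 = (-6 - (1)·3.0000 - (-3)·1.0000 - (-2)·-2.0000) / (9) = -1.1111

-0.5000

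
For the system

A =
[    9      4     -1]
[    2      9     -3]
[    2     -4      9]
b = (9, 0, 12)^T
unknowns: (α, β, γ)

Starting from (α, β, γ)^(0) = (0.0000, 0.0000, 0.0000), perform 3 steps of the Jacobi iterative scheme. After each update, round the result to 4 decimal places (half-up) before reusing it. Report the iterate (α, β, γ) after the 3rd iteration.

Iteration 1:
  α = (9 - (4)·0.0000 - (-1)·0.0000) / (9) = 1.0000
  β = (0 - (2)·0.0000 - (-3)·0.0000) / (9) = 0.0000
  γ = (12 - (2)·0.0000 - (-4)·0.0000) / (9) = 1.3333
Iteration 2:
  α = (9 - (4)·0.0000 - (-1)·1.3333) / (9) = 1.1481
  β = (0 - (2)·1.0000 - (-3)·1.3333) / (9) = 0.2222
  γ = (12 - (2)·1.0000 - (-4)·0.0000) / (9) = 1.1111
Iteration 3:
  α = (9 - (4)·0.2222 - (-1)·1.1111) / (9) = 1.0247
  β = (0 - (2)·1.1481 - (-3)·1.1111) / (9) = 0.1152
  γ = (12 - (2)·1.1481 - (-4)·0.2222) / (9) = 1.1770

(1.0247, 0.1152, 1.1770)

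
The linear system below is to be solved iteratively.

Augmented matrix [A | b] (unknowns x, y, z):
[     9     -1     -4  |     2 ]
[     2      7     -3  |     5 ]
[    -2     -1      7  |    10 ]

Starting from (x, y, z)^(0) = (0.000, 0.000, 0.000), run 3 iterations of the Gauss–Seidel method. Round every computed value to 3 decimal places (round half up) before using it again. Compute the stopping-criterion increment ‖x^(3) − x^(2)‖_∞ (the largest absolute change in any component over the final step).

0.178

Iteration 1:
  x = (2 - (-1)·0.000 - (-4)·0.000) / (9) = 0.222
  y = (5 - (2)·0.222 - (-3)·0.000) / (7) = 0.651
  z = (10 - (-2)·0.222 - (-1)·0.651) / (7) = 1.585
Iteration 2:
  x = (2 - (-1)·0.651 - (-4)·1.585) / (9) = 0.999
  y = (5 - (2)·0.999 - (-3)·1.585) / (7) = 1.108
  z = (10 - (-2)·0.999 - (-1)·1.108) / (7) = 1.872
Iteration 3:
  x = (2 - (-1)·1.108 - (-4)·1.872) / (9) = 1.177
  y = (5 - (2)·1.177 - (-3)·1.872) / (7) = 1.180
  z = (10 - (-2)·1.177 - (-1)·1.180) / (7) = 1.933
Change: (0.178, 0.072, 0.061) → max |·| = 0.178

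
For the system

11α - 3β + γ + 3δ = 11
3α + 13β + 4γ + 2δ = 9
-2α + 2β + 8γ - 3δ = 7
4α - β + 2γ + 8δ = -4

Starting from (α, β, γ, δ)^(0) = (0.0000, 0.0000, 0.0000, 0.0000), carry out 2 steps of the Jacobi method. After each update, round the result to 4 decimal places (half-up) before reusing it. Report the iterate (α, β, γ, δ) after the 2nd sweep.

Iteration 1:
  α = (11 - (-3)·0.0000 - (1)·0.0000 - (3)·0.0000) / (11) = 1.0000
  β = (9 - (3)·0.0000 - (4)·0.0000 - (2)·0.0000) / (13) = 0.6923
  γ = (7 - (-2)·0.0000 - (2)·0.0000 - (-3)·0.0000) / (8) = 0.8750
  δ = (-4 - (4)·0.0000 - (-1)·0.0000 - (2)·0.0000) / (8) = -0.5000
Iteration 2:
  α = (11 - (-3)·0.6923 - (1)·0.8750 - (3)·-0.5000) / (11) = 1.2456
  β = (9 - (3)·1.0000 - (4)·0.8750 - (2)·-0.5000) / (13) = 0.2692
  γ = (7 - (-2)·1.0000 - (2)·0.6923 - (-3)·-0.5000) / (8) = 0.7644
  δ = (-4 - (4)·1.0000 - (-1)·0.6923 - (2)·0.8750) / (8) = -1.1322

(1.2456, 0.2692, 0.7644, -1.1322)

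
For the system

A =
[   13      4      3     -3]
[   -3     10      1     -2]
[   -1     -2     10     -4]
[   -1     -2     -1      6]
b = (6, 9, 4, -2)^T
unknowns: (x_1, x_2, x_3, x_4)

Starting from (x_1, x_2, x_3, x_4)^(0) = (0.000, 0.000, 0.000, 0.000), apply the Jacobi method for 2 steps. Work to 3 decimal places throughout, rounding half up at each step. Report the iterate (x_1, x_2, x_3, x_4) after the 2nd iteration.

Iteration 1:
  x_1 = (6 - (4)·0.000 - (3)·0.000 - (-3)·0.000) / (13) = 0.462
  x_2 = (9 - (-3)·0.000 - (1)·0.000 - (-2)·0.000) / (10) = 0.900
  x_3 = (4 - (-1)·0.000 - (-2)·0.000 - (-4)·0.000) / (10) = 0.400
  x_4 = (-2 - (-1)·0.000 - (-2)·0.000 - (-1)·0.000) / (6) = -0.333
Iteration 2:
  x_1 = (6 - (4)·0.900 - (3)·0.400 - (-3)·-0.333) / (13) = 0.015
  x_2 = (9 - (-3)·0.462 - (1)·0.400 - (-2)·-0.333) / (10) = 0.932
  x_3 = (4 - (-1)·0.462 - (-2)·0.900 - (-4)·-0.333) / (10) = 0.493
  x_4 = (-2 - (-1)·0.462 - (-2)·0.900 - (-1)·0.400) / (6) = 0.110

(0.015, 0.932, 0.493, 0.110)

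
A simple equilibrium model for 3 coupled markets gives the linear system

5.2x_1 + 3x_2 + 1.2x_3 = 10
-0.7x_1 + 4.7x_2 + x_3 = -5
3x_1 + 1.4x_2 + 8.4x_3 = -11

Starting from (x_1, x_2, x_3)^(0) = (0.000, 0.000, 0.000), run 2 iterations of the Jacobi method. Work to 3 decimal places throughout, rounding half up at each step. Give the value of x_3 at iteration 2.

-1.819

Iteration 1:
  x_1 = (10 - (3)·0.000 - (1.2)·0.000) / (5.2) = 1.923
  x_2 = (-5 - (-0.7)·0.000 - (1)·0.000) / (4.7) = -1.064
  x_3 = (-11 - (3)·0.000 - (1.4)·0.000) / (8.4) = -1.310
Iteration 2:
  x_1 = (10 - (3)·-1.064 - (1.2)·-1.310) / (5.2) = 2.839
  x_2 = (-5 - (-0.7)·1.923 - (1)·-1.310) / (4.7) = -0.499
  x_3 = (-11 - (3)·1.923 - (1.4)·-1.064) / (8.4) = -1.819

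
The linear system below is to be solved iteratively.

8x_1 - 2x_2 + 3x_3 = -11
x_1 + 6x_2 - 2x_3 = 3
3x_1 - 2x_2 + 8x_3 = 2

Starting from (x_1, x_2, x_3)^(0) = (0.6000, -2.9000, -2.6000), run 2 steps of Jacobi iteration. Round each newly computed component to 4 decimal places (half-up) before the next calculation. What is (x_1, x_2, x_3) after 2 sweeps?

Iteration 1:
  x_1 = (-11 - (-2)·-2.9000 - (3)·-2.6000) / (8) = -1.1250
  x_2 = (3 - (1)·0.6000 - (-2)·-2.6000) / (6) = -0.4667
  x_3 = (2 - (3)·0.6000 - (-2)·-2.9000) / (8) = -0.7000
Iteration 2:
  x_1 = (-11 - (-2)·-0.4667 - (3)·-0.7000) / (8) = -1.2292
  x_2 = (3 - (1)·-1.1250 - (-2)·-0.7000) / (6) = 0.4542
  x_3 = (2 - (3)·-1.1250 - (-2)·-0.4667) / (8) = 0.5552

(-1.2292, 0.4542, 0.5552)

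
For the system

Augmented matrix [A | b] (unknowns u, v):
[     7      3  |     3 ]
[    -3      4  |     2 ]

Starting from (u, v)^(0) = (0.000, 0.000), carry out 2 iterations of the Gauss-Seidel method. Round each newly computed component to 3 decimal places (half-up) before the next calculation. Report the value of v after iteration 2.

Iteration 1:
  u = (3 - (3)·0.000) / (7) = 0.429
  v = (2 - (-3)·0.429) / (4) = 0.822
Iteration 2:
  u = (3 - (3)·0.822) / (7) = 0.076
  v = (2 - (-3)·0.076) / (4) = 0.557

0.557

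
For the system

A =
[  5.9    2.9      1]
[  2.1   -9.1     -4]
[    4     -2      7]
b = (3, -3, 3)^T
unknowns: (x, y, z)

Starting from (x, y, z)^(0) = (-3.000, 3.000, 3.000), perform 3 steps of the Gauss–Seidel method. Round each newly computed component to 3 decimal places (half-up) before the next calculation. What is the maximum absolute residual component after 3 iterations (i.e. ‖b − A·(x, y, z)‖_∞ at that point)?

1.644

Iteration 1:
  x = (3 - (2.9)·3.000 - (1)·3.000) / (5.9) = -1.475
  y = (-3 - (2.1)·-1.475 - (-4)·3.000) / (-9.1) = -1.329
  z = (3 - (4)·-1.475 - (-2)·-1.329) / (7) = 0.892
Iteration 2:
  x = (3 - (2.9)·-1.329 - (1)·0.892) / (5.9) = 1.011
  y = (-3 - (2.1)·1.011 - (-4)·0.892) / (-9.1) = 0.171
  z = (3 - (4)·1.011 - (-2)·0.171) / (7) = -0.100
Iteration 3:
  x = (3 - (2.9)·0.171 - (1)·-0.100) / (5.9) = 0.441
  y = (-3 - (2.1)·0.441 - (-4)·-0.100) / (-9.1) = 0.475
  z = (3 - (4)·0.441 - (-2)·0.475) / (7) = 0.312
Residual b − A·x = (-1.291, 1.644, 0.002); ∞-norm = 1.644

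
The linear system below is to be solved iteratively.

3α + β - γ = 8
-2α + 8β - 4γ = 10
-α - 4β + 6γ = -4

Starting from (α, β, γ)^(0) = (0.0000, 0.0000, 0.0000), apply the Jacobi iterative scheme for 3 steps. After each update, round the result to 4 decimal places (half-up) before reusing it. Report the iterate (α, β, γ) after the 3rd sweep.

Iteration 1:
  α = (8 - (1)·0.0000 - (-1)·0.0000) / (3) = 2.6667
  β = (10 - (-2)·0.0000 - (-4)·0.0000) / (8) = 1.2500
  γ = (-4 - (-1)·0.0000 - (-4)·0.0000) / (6) = -0.6667
Iteration 2:
  α = (8 - (1)·1.2500 - (-1)·-0.6667) / (3) = 2.0278
  β = (10 - (-2)·2.6667 - (-4)·-0.6667) / (8) = 1.5833
  γ = (-4 - (-1)·2.6667 - (-4)·1.2500) / (6) = 0.6111
Iteration 3:
  α = (8 - (1)·1.5833 - (-1)·0.6111) / (3) = 2.3426
  β = (10 - (-2)·2.0278 - (-4)·0.6111) / (8) = 2.0625
  γ = (-4 - (-1)·2.0278 - (-4)·1.5833) / (6) = 0.7268

(2.3426, 2.0625, 0.7268)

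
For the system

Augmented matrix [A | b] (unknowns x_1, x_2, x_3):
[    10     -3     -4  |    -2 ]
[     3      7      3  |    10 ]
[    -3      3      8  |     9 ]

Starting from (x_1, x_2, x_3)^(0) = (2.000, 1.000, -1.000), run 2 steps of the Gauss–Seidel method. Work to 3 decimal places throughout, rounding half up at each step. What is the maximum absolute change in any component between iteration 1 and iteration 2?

0.888

Iteration 1:
  x_1 = (-2 - (-3)·1.000 - (-4)·-1.000) / (10) = -0.300
  x_2 = (10 - (3)·-0.300 - (3)·-1.000) / (7) = 1.986
  x_3 = (9 - (-3)·-0.300 - (3)·1.986) / (8) = 0.268
Iteration 2:
  x_1 = (-2 - (-3)·1.986 - (-4)·0.268) / (10) = 0.503
  x_2 = (10 - (3)·0.503 - (3)·0.268) / (7) = 1.098
  x_3 = (9 - (-3)·0.503 - (3)·1.098) / (8) = 0.902
Change: (0.803, -0.888, 0.634) → max |·| = 0.888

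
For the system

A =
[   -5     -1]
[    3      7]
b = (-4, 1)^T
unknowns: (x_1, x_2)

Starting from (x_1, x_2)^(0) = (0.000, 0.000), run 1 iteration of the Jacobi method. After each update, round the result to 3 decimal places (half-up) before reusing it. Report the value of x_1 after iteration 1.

Iteration 1:
  x_1 = (-4 - (-1)·0.000) / (-5) = 0.800
  x_2 = (1 - (3)·0.000) / (7) = 0.143

0.800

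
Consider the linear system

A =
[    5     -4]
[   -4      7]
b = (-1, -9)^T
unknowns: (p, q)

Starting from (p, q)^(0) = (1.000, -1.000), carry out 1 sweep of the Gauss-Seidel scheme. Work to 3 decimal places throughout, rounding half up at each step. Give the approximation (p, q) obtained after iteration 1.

(-1.000, -1.857)

Iteration 1:
  p = (-1 - (-4)·-1.000) / (5) = -1.000
  q = (-9 - (-4)·-1.000) / (7) = -1.857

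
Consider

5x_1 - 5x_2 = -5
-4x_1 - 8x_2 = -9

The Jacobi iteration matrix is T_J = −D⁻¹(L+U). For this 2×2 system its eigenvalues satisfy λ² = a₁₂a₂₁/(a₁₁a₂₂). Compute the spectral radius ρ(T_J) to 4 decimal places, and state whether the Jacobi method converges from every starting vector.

a₁₂a₂₁/(a₁₁a₂₂) = (-5)·(-4) / ((5)·(-8)) = -0.500000
ρ = √|-0.500000| = √0.500000 = 0.7071
ρ < 1, so Jacobi converges

0.7071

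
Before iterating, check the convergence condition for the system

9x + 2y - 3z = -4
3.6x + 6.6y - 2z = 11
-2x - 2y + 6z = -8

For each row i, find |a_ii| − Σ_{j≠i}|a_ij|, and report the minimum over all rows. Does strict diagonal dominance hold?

1

row 1: |9| − (2+3) = 4
row 2: |6.6| − (3.6+2) = 1
row 3: |6| − (2+2) = 2
minimum over rows = 1 → strictly diagonally dominant (convergence guaranteed)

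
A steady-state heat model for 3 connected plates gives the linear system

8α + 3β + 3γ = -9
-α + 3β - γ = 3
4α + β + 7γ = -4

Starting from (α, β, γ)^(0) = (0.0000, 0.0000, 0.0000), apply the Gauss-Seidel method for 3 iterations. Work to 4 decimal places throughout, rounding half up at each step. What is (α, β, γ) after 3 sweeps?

(-1.3752, 0.5829, 0.1311)

Iteration 1:
  α = (-9 - (3)·0.0000 - (3)·0.0000) / (8) = -1.1250
  β = (3 - (-1)·-1.1250 - (-1)·0.0000) / (3) = 0.6250
  γ = (-4 - (4)·-1.1250 - (1)·0.6250) / (7) = -0.0179
Iteration 2:
  α = (-9 - (3)·0.6250 - (3)·-0.0179) / (8) = -1.3527
  β = (3 - (-1)·-1.3527 - (-1)·-0.0179) / (3) = 0.5431
  γ = (-4 - (4)·-1.3527 - (1)·0.5431) / (7) = 0.1240
Iteration 3:
  α = (-9 - (3)·0.5431 - (3)·0.1240) / (8) = -1.3752
  β = (3 - (-1)·-1.3752 - (-1)·0.1240) / (3) = 0.5829
  γ = (-4 - (4)·-1.3752 - (1)·0.5829) / (7) = 0.1311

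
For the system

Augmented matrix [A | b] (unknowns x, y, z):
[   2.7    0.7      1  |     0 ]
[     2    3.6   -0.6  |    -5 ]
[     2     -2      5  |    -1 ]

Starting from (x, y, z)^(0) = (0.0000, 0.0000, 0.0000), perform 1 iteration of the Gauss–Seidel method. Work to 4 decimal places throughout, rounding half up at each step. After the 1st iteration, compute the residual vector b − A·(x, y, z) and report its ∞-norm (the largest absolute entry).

Iteration 1:
  x = (0 - (0.7)·0.0000 - (1)·0.0000) / (2.7) = 0.0000
  y = (-5 - (2)·0.0000 - (-0.6)·0.0000) / (3.6) = -1.3889
  z = (-1 - (2)·0.0000 - (-2)·-1.3889) / (5) = -0.7556
Residual b − A·x = (1.7278, -0.4533, 0.0002); ∞-norm = 1.7278

1.7278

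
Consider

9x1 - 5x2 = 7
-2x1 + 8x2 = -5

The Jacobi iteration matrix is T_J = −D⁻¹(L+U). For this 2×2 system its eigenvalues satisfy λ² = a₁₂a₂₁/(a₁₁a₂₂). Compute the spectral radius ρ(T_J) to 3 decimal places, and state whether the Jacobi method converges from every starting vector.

a₁₂a₂₁/(a₁₁a₂₂) = (-5)·(-2) / ((9)·(8)) = 0.138889
ρ = √|0.138889| = √0.138889 = 0.373
ρ < 1, so Jacobi converges

0.373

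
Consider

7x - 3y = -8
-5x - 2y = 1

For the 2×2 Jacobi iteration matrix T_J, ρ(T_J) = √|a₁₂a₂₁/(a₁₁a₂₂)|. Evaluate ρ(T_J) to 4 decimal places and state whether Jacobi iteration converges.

a₁₂a₂₁/(a₁₁a₂₂) = (-3)·(-5) / ((7)·(-2)) = -1.071429
ρ = √|-1.071429| = √1.071429 = 1.0351
ρ > 1, so Jacobi diverges

1.0351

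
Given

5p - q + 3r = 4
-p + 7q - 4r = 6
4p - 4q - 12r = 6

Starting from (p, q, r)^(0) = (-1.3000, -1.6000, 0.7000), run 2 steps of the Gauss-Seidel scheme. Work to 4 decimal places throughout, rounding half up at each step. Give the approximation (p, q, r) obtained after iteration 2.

(1.5943, 0.5695, -0.1584)

Iteration 1:
  p = (4 - (-1)·-1.6000 - (3)·0.7000) / (5) = 0.0600
  q = (6 - (-1)·0.0600 - (-4)·0.7000) / (7) = 1.2657
  r = (6 - (4)·0.0600 - (-4)·1.2657) / (-12) = -0.9019
Iteration 2:
  p = (4 - (-1)·1.2657 - (3)·-0.9019) / (5) = 1.5943
  q = (6 - (-1)·1.5943 - (-4)·-0.9019) / (7) = 0.5695
  r = (6 - (4)·1.5943 - (-4)·0.5695) / (-12) = -0.1584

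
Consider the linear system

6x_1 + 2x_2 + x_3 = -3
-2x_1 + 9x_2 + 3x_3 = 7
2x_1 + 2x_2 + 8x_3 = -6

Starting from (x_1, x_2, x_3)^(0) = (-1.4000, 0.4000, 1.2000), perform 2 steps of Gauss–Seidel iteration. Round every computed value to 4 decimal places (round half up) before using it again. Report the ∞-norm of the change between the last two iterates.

0.6782

Iteration 1:
  x_1 = (-3 - (2)·0.4000 - (1)·1.2000) / (6) = -0.8333
  x_2 = (7 - (-2)·-0.8333 - (3)·1.2000) / (9) = 0.1926
  x_3 = (-6 - (2)·-0.8333 - (2)·0.1926) / (8) = -0.5898
Iteration 2:
  x_1 = (-3 - (2)·0.1926 - (1)·-0.5898) / (6) = -0.4659
  x_2 = (7 - (-2)·-0.4659 - (3)·-0.5898) / (9) = 0.8708
  x_3 = (-6 - (2)·-0.4659 - (2)·0.8708) / (8) = -0.8512
Change: (0.3674, 0.6782, -0.2614) → max |·| = 0.6782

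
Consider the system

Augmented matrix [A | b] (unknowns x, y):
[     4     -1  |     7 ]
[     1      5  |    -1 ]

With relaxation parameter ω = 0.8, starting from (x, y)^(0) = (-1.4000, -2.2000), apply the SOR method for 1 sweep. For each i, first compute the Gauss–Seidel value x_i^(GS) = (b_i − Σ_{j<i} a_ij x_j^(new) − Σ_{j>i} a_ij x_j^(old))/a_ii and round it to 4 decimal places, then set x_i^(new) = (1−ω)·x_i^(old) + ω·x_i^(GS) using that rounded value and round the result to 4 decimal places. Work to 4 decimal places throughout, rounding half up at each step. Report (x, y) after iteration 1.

(0.6800, -0.7088)

Iteration 1:
  x: GS value = (7 - (-1)·-2.2000) / (4) = 1.2000;  x ← (1−ω)·-1.4000 + ω·1.2000 = 0.6800
  y: GS value = (-1 - (1)·0.6800) / (5) = -0.3360;  y ← (1−ω)·-2.2000 + ω·-0.3360 = -0.7088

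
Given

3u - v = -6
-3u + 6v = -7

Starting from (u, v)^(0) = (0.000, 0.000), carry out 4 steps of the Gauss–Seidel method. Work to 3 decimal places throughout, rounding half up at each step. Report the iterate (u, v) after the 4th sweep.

(-2.863, -2.598)

Iteration 1:
  u = (-6 - (-1)·0.000) / (3) = -2.000
  v = (-7 - (-3)·-2.000) / (6) = -2.167
Iteration 2:
  u = (-6 - (-1)·-2.167) / (3) = -2.722
  v = (-7 - (-3)·-2.722) / (6) = -2.528
Iteration 3:
  u = (-6 - (-1)·-2.528) / (3) = -2.843
  v = (-7 - (-3)·-2.843) / (6) = -2.588
Iteration 4:
  u = (-6 - (-1)·-2.588) / (3) = -2.863
  v = (-7 - (-3)·-2.863) / (6) = -2.598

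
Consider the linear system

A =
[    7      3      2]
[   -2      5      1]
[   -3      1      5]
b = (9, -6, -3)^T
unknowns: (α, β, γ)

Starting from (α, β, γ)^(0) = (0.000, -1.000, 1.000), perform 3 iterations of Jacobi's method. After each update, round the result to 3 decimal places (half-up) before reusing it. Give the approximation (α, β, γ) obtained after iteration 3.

(1.367, -0.507, 0.710)

Iteration 1:
  α = (9 - (3)·-1.000 - (2)·1.000) / (7) = 1.429
  β = (-6 - (-2)·0.000 - (1)·1.000) / (5) = -1.400
  γ = (-3 - (-3)·0.000 - (1)·-1.000) / (5) = -0.400
Iteration 2:
  α = (9 - (3)·-1.400 - (2)·-0.400) / (7) = 2.000
  β = (-6 - (-2)·1.429 - (1)·-0.400) / (5) = -0.548
  γ = (-3 - (-3)·1.429 - (1)·-1.400) / (5) = 0.537
Iteration 3:
  α = (9 - (3)·-0.548 - (2)·0.537) / (7) = 1.367
  β = (-6 - (-2)·2.000 - (1)·0.537) / (5) = -0.507
  γ = (-3 - (-3)·2.000 - (1)·-0.548) / (5) = 0.710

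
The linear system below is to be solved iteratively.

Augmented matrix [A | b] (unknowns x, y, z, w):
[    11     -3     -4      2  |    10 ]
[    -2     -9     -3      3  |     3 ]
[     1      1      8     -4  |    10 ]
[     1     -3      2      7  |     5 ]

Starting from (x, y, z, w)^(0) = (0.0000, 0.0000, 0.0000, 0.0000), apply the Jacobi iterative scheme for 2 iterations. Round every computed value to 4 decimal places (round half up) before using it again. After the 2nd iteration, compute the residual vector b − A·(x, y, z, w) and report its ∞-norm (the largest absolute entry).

3.2131

Iteration 1:
  x = (10 - (-3)·0.0000 - (-4)·0.0000 - (2)·0.0000) / (11) = 0.9091
  y = (3 - (-2)·0.0000 - (-3)·0.0000 - (3)·0.0000) / (-9) = -0.3333
  z = (10 - (1)·0.0000 - (1)·0.0000 - (-4)·0.0000) / (8) = 1.2500
  w = (5 - (1)·0.0000 - (-3)·0.0000 - (2)·0.0000) / (7) = 0.7143
Iteration 2:
  x = (10 - (-3)·-0.3333 - (-4)·1.2500 - (2)·0.7143) / (11) = 1.1429
  y = (3 - (-2)·0.9091 - (-3)·1.2500 - (3)·0.7143) / (-9) = -0.7139
  z = (10 - (1)·0.9091 - (1)·-0.3333 - (-4)·0.7143) / (8) = 1.5352
  w = (5 - (1)·0.9091 - (-3)·-0.3333 - (2)·1.2500) / (7) = 0.0844
Residual b − A·x = (1.2584, 3.2131, -2.3730, -1.9458); ∞-norm = 3.2131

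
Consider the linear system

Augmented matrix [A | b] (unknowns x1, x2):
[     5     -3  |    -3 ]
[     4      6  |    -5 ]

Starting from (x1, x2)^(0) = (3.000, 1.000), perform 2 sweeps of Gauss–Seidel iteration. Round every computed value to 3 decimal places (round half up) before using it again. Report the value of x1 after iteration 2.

-1.100

Iteration 1:
  x1 = (-3 - (-3)·1.000) / (5) = 0.000
  x2 = (-5 - (4)·0.000) / (6) = -0.833
Iteration 2:
  x1 = (-3 - (-3)·-0.833) / (5) = -1.100
  x2 = (-5 - (4)·-1.100) / (6) = -0.100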